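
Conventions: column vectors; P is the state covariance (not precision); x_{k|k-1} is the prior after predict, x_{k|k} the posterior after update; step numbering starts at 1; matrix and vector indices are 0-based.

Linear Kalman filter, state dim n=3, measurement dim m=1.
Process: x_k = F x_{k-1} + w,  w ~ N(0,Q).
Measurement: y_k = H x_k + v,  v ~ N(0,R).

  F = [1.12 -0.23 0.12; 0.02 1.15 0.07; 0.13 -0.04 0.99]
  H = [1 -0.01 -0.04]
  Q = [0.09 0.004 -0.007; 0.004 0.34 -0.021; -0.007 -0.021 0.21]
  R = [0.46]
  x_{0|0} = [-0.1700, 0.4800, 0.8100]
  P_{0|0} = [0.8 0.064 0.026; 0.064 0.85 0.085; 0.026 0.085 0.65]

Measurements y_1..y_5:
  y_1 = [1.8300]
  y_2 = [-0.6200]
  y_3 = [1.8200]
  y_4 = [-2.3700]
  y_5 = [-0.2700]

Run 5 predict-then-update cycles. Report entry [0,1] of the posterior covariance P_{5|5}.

P_post[0,1] = -0.3802

step 1: x^-=[-0.2036, 0.6053, 0.7606]  P^-=[1.1172 -0.1028 0.1992; -0.1028 1.4843 0.0938; 0.1992 0.0938 0.8612]  S=[1.5649]  K=[0.7095; -0.0776; 0.1047]  nu=[2.0701]  x^+=[1.2650, 0.4447, 0.9773]  P^+=[0.3295 -0.0167 0.0830; -0.0167 1.4749 0.1065; 0.0830 0.1065 0.8441]
step 2: x^-=[1.4319, 0.6051, 1.1142]  P^-=[0.6185 -0.3734 0.2246; -0.3734 2.3115 0.0914; 0.2246 0.0914 1.0583]  S=[1.0700]  K=[0.5731; -0.3740; 0.1695]  nu=[-2.0012]  x^+=[0.2849, 1.3534, 0.7750]  P^+=[0.2670 -0.1440 0.1207; -0.1440 2.1618 0.1592; 0.1207 0.1592 1.0276]
step 3: x^-=[0.1008, 1.6164, 0.7502]  P^-=[0.6520 -0.7089 0.2833; -0.7089 3.2235 0.1144; 0.2833 0.1144 1.2450]  S=[1.1059]  K=[0.5857; -0.6743; 0.2101]  nu=[1.7654]  x^+=[1.1348, 0.4260, 1.1210]  P^+=[0.2726 -0.2721 0.1472; -0.2721 2.7207 0.2710; 0.1472 0.2710 1.1962]
step 4: x^-=[1.3075, 0.5911, 1.2403]  P^-=[0.7579 -1.0038 0.3226; -1.0038 3.9756 0.2090; 0.3226 0.2090 1.4107]  S=[1.2150]  K=[0.6214; -0.8658; 0.2174]  nu=[-3.6220]  x^+=[-0.9433, 3.7269, 0.4529]  P^+=[0.2887 -0.3501 0.1585; -0.3501 3.0649 0.4377; 0.1585 0.4377 1.3532]
step 5: x^-=[-1.8593, 4.2987, 0.1766]  P^-=[0.8326 -1.1720 0.3266; -1.1720 4.4549 0.3822; 0.3266 0.3822 1.5559]  S=[1.2931]  K=[0.6428; -0.9526; 0.2015]  nu=[1.6394]  x^+=[-0.8055, 2.7371, 0.5070]  P^+=[0.2983 -0.3802 0.1591; -0.3802 3.2815 0.6304; 0.1591 0.6304 1.5034]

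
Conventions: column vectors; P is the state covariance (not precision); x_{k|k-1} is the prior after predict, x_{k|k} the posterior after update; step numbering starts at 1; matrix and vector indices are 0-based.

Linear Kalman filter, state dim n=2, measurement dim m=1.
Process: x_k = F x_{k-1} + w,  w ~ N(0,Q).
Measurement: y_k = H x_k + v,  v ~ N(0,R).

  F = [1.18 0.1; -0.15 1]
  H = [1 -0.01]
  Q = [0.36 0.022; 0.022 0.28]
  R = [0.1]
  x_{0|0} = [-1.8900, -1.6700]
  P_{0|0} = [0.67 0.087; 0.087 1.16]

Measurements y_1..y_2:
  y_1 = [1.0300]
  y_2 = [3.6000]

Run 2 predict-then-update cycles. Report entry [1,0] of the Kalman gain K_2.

K[1,0] = 0.2573

step 1: x^-=[-2.3972, -1.3865]  P^-=[1.3250 0.1208; 0.1208 1.4290]  S=[1.4228]  K=[0.9305; 0.0748]  nu=[3.4133]  x^+=[0.7788, -1.1311]  P^+=[0.0933 0.0217; 0.0217 1.4210]
step 2: x^-=[0.8059, -1.2479]  P^-=[0.5092 0.1729; 0.1729 1.6966]  S=[0.6059]  K=[0.8375; 0.2573]  nu=[2.7817]  x^+=[3.1356, -0.5321]  P^+=[0.0842 0.0423; 0.0423 1.6565]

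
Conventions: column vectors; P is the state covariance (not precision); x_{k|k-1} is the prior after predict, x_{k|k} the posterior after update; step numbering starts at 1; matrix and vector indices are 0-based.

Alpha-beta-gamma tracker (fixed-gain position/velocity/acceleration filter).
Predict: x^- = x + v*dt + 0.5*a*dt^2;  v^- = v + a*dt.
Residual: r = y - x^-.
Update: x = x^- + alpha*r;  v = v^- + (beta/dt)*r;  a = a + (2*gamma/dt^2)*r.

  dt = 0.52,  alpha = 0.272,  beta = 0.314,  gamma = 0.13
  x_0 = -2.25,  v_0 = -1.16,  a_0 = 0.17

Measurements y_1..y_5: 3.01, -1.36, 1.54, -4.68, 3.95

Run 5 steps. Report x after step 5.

x_post = 2.4879

step 1: x_pred=-2.8302  r=5.8402  x^+=-1.2417  v^+=2.4550  a^+=5.7856
step 2: x_pred=0.8171  r=-2.1771  x^+=0.2250  v^+=4.1488  a^+=3.6922
step 3: x_pred=2.8815  r=-1.3415  x^+=2.5166  v^+=5.2587  a^+=2.4023
step 4: x_pred=5.5760  r=-10.2560  x^+=2.7863  v^+=0.3149  a^+=-7.4592
step 5: x_pred=1.9416  r=2.0084  x^+=2.4879  v^+=-2.3512  a^+=-5.5281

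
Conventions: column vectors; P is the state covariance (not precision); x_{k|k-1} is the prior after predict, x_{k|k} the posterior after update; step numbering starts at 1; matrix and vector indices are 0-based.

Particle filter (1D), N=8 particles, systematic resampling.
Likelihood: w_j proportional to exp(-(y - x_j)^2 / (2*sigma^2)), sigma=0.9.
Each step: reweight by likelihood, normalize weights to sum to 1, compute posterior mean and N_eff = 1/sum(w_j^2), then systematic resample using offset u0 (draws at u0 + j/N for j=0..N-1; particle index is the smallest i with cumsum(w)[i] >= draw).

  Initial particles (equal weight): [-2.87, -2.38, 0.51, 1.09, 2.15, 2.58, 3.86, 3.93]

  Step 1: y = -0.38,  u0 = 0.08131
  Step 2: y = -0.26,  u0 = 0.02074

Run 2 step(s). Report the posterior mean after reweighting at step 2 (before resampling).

post_mean = 0.5570

step 1: w=[0.0216, 0.0841, 0.6091, 0.2616, 0.0191, 0.0044, 0.0000, 0.0000]  mean=0.3863  Neff=2.2354  idx=[1, 2, 2, 2, 2, 2, 3, 3]
step 2: w=[0.0149, 0.1659, 0.1659, 0.1659, 0.1659, 0.1659, 0.0777, 0.0777]  mean=0.5570  Neff=6.6678  idx=[1, 1, 2, 3, 4, 4, 5, 6]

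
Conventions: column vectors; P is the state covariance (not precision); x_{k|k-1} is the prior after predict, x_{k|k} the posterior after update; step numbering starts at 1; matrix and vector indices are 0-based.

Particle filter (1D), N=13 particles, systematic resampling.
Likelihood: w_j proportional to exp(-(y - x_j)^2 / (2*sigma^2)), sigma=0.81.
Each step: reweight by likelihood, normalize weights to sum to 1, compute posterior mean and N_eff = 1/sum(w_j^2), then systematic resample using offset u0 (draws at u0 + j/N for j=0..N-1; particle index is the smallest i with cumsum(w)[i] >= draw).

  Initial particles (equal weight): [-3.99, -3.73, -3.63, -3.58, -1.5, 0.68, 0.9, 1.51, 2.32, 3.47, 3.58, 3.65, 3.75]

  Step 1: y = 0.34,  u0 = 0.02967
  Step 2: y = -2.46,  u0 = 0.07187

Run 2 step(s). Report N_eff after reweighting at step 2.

step 1: w=[0.0000, 0.0000, 0.0000, 0.0000, 0.0347, 0.4195, 0.3607, 0.1614, 0.0231, 0.0003, 0.0002, 0.0001, 0.0001]  mean=0.8572  Neff=2.9952  idx=[4, 5, 5, 5, 5, 5, 6, 6, 6, 6, 6, 7, 7]
step 2: w=[0.9927, 0.0011, 0.0011, 0.0011, 0.0011, 0.0011, 0.0004, 0.0004, 0.0004, 0.0004, 0.0004, 0.0000, 0.0000]  mean=-1.4836  Neff=1.0148  idx=[0, 0, 0, 0, 0, 0, 0, 0, 0, 0, 0, 0, 3]

N_eff = 1.0148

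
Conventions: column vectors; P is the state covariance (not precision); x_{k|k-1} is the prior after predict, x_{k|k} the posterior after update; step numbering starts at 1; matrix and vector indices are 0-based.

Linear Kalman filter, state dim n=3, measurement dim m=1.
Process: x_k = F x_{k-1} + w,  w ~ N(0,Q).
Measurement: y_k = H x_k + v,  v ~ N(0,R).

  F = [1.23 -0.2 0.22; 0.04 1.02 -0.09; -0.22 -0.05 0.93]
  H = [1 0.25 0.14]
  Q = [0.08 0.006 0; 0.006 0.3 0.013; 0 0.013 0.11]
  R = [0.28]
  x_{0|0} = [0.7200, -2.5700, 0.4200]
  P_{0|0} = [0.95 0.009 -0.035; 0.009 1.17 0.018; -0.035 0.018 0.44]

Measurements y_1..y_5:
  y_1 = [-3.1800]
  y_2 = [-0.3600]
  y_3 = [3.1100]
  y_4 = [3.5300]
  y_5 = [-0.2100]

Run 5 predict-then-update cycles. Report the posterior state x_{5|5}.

x_post = [2.1435, -1.4658, -0.4708]

step 1: x^-=[1.4920, -2.6304, 0.3607]  P^-=[1.5604 -0.1755 -0.1974; -0.1755 1.5200 -0.0787; -0.1974 -0.0787 0.5523]  S=[1.7977]  K=[0.8282; 0.1076; -0.0777]  nu=[-4.0649]  x^+=[-1.8746, -3.0679, 0.6767]  P^+=[0.3273 -0.3357 -0.0816; -0.3357 1.4992 -0.0637; -0.0816 -0.0637 0.5414]
step 2: x^-=[-1.5433, -3.2651, 1.1952]  P^-=[0.7879 -0.7201 -0.0338; -0.7201 1.8496 -0.1010; -0.0338 -0.1010 0.6298]  S=[0.8193]  K=[0.7362; -0.3319; 0.0355]  nu=[1.8323]  x^+=[-0.1944, -3.8732, 1.2603]  P^+=[0.3439 -0.5200 -0.0552; -0.5200 1.7594 -0.0913; -0.0552 -0.0913 0.6288]
step 3: x^-=[0.8128, -4.0719, 1.4085]  P^-=[0.9350 -1.0131 0.0198; -1.0131 2.1108 -0.1049; 0.0198 -0.1049 0.6945]  S=[0.8522]  K=[0.8032; -0.5869; 0.1065]  nu=[3.1180]  x^+=[3.3173, -5.9017, 1.7407]  P^+=[0.3852 -0.6114 -0.0532; -0.6114 1.8173 -0.0516; -0.0532 -0.0516 0.6849]
step 4: x^-=[5.6435, -6.0437, 1.1841]  P^-=[1.0452 -1.1286 0.0167; -1.1286 2.1568 -0.0542; 0.0167 -0.0542 0.7386]  S=[0.9111]  K=[0.8401; -0.6553; 0.1170]  nu=[-0.7684]  x^+=[4.9980, -5.5402, 1.0942]  P^+=[0.4022 -0.6271 -0.0728; -0.6271 1.7656 0.0157; -0.0728 0.0157 0.7262]
step 5: x^-=[7.4963, -5.5496, 0.1951]  P^-=[1.0620 -1.1193 -0.0145; -1.1193 2.0900 0.0114; -0.0145 0.0114 0.7765]  S=[0.9249]  K=[0.8435; -0.6435; 0.1049]  nu=[-6.3462]  x^+=[2.1435, -1.4658, -0.4708]  P^+=[0.4040 -0.6173 -0.0964; -0.6173 1.7070 0.0738; -0.0964 0.0738 0.7663]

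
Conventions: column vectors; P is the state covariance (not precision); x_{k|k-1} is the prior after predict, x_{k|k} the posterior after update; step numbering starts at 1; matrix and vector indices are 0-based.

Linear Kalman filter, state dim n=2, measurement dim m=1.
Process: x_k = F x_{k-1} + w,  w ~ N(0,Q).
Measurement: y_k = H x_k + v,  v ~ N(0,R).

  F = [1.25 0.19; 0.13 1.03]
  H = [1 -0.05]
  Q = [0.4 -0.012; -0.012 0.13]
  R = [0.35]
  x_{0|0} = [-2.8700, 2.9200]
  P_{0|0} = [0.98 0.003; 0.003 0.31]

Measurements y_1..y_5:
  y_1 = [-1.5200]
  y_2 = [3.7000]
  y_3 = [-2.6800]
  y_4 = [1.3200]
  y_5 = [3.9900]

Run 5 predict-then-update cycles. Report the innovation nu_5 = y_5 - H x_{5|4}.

innov = [2.4203]

step 1: x^-=[-3.0327, 2.6345]  P^-=[1.9439 0.2119; 0.2119 0.4762]  S=[2.2739]  K=[0.8502; 0.0827]  nu=[1.6444]  x^+=[-1.6346, 2.7705]  P^+=[0.3002 0.0520; 0.0520 0.4607]
step 2: x^-=[-1.5168, 2.6411]  P^-=[0.9103 0.1951; 0.1951 0.6377]  S=[1.2424]  K=[0.7249; 0.1314]  nu=[5.3489]  x^+=[2.3604, 3.3440]  P^+=[0.2575 0.0768; 0.0768 0.6163]
step 3: x^-=[3.5858, 3.7511]  P^-=[0.8611 0.2512; 0.2512 0.8087]  S=[1.1880]  K=[0.7143; 0.1774]  nu=[-6.0783]  x^+=[-0.7557, 2.6726]  P^+=[0.2550 0.1007; 0.1007 0.7713]
step 4: x^-=[-0.4368, 2.6545]  P^-=[0.8741 0.3125; 0.3125 0.9796]  S=[1.1953]  K=[0.7182; 0.2205]  nu=[1.8896]  x^+=[0.9203, 3.0711]  P^+=[0.2575 0.1232; 0.1232 0.9215]
step 5: x^-=[1.7339, 3.2829]  P^-=[0.8942 0.3719; 0.3719 1.1450]  S=[1.2099]  K=[0.7237; 0.2601]  nu=[2.4203]  x^+=[3.4855, 3.9123]  P^+=[0.2605 0.1442; 0.1442 1.0631]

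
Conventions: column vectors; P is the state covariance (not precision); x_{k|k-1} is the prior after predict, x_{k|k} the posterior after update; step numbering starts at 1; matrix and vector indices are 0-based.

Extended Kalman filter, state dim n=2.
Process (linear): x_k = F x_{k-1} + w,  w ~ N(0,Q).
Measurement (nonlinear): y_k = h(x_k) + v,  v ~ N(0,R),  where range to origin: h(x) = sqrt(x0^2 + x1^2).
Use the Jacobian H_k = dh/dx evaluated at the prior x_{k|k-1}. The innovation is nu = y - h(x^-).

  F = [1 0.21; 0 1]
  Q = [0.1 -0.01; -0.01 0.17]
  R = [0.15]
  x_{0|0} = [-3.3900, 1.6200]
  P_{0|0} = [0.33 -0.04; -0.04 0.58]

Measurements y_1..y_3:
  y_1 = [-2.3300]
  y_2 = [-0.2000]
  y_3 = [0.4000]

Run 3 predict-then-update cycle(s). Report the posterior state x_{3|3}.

x_post = [0.4553, -0.0199]

step 1: x^-=[-3.0498, 1.6200]  P^-=[0.4388 0.0718; 0.0718 0.7500]  H_jac=[-0.8831 0.4691]  S=[0.5978]  K=[-0.5919; 0.4825]  nu=[-5.7834]  x^+=[0.3733, -1.1704]  P^+=[0.2294 0.2425; 0.2425 0.6108]
step 2: x^-=[0.1276, -1.1704]  P^-=[0.4581 0.3608; 0.3608 0.7808]  H_jac=[0.1083 -0.9941]  S=[0.8493]  K=[-0.3639; -0.8679]  nu=[-1.3774]  x^+=[0.6287, 0.0250]  P^+=[0.3457 0.0926; 0.0926 0.1410]
step 3: x^-=[0.6340, 0.0250]  P^-=[0.4908 0.1122; 0.1122 0.3110]  H_jac=[0.9992 0.0394]  S=[0.6494]  K=[0.7620; 0.1915]  nu=[-0.2345]  x^+=[0.4553, -0.0199]  P^+=[0.1137 0.0174; 0.0174 0.2872]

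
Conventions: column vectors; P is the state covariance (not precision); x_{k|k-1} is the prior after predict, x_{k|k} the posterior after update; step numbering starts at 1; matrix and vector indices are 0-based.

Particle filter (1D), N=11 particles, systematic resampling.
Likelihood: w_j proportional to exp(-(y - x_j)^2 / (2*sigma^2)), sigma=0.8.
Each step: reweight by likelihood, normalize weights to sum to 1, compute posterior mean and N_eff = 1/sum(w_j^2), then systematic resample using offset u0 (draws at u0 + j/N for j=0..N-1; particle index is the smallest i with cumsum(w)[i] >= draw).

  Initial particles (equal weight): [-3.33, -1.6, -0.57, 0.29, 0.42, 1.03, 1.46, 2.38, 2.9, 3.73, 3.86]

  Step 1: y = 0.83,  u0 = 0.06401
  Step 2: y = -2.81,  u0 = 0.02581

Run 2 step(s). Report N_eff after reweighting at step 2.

step 1: w=[0.0000, 0.0026, 0.0570, 0.2100, 0.2312, 0.2556, 0.1934, 0.0404, 0.0093, 0.0004, 0.0002]  mean=0.7920  Neff=4.8723  idx=[3, 3, 3, 4, 4, 5, 5, 5, 6, 6, 7]
step 2: w=[0.2434, 0.2434, 0.2434, 0.1280, 0.1280, 0.0044, 0.0044, 0.0044, 0.0003, 0.0003, 0.0000]  mean=0.3337  Neff=4.7490  idx=[0, 0, 0, 1, 1, 1, 2, 2, 3, 3, 4]

N_eff = 4.7490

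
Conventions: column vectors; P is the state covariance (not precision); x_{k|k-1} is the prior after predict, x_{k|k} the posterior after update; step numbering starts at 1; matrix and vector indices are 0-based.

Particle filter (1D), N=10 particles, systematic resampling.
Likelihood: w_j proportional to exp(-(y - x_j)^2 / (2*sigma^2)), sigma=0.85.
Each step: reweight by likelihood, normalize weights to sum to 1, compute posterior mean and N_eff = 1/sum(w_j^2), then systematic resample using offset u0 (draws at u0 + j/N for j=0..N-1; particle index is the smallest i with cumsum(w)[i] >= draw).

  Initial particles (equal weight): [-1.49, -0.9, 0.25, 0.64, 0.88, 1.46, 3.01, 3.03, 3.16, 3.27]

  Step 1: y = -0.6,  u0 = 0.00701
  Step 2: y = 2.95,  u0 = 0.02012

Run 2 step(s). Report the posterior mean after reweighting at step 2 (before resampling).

post_mean = 0.7202

step 1: w=[0.2108, 0.3427, 0.2212, 0.1258, 0.0801, 0.0193, 0.0000, 0.0000, 0.0000, 0.0000]  mean=-0.3876  Neff=4.2847  idx=[0, 0, 0, 1, 1, 1, 2, 2, 3, 4]
step 2: w=[0.0000, 0.0000, 0.0000, 0.0004, 0.0004, 0.0004, 0.0720, 0.0720, 0.2784, 0.5763]  mean=0.7202  Neff=2.3808  idx=[6, 7, 8, 8, 8, 9, 9, 9, 9, 9]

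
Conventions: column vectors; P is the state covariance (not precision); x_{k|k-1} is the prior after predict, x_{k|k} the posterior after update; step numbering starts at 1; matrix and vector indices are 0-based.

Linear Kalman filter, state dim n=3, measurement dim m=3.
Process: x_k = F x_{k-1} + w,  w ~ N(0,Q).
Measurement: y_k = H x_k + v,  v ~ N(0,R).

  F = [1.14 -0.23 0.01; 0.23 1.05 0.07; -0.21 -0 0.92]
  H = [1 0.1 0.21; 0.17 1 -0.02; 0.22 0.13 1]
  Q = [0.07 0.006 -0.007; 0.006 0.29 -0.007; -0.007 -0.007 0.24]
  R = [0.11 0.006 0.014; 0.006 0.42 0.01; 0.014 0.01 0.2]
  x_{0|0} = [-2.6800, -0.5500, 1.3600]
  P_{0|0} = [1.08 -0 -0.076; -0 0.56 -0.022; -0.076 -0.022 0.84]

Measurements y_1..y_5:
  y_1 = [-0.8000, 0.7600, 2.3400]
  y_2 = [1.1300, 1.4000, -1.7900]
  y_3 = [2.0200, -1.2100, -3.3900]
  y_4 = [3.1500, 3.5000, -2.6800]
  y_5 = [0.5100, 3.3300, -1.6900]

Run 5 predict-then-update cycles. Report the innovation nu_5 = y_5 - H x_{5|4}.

step 1: x^-=[-2.9151, -1.0987, 1.8140]  P^-=[1.5016 0.1484 -0.3327; 0.1484 0.9630 -0.0413; -0.3327 -0.0413 1.0280]  S=[1.5548 0.4904 0.2420; 0.4904 1.4811 0.1104; 0.2420 0.1104 1.1683]  K=[0.9684 -0.0299 -0.1832; -0.0730 0.6882 0.0498; -0.1854 -0.0826 0.8589]  nu=[1.8440, 2.3905, 1.3102]  x^+=[-1.4410, 0.4771, 2.3999]  P^+=[0.1162 -0.0292 -0.0451; -0.0292 0.2938 -0.0159; -0.0451 -0.0159 0.1804]
step 2: x^-=[-1.7284, 0.3376, 2.5105]  P^-=[0.2509 -0.0714 -0.0785; -0.0714 0.6030 -0.0188; -0.0785 -0.0188 0.4152]  S=[0.3372 0.0294 0.0689; 0.0294 1.0074 0.0404; 0.0689 0.0404 0.5941]  K=[0.7050 -0.0422 -0.1337; -0.1054 0.5881 0.0460; -0.1137 -0.0643 0.6833]  nu=[2.2975, 1.4065, -3.9641]  x^+=[0.3618, 0.7400, -0.5499]  P^+=[0.0852 -0.0300 -0.0321; -0.0300 0.2517 -0.0125; -0.0321 -0.0125 0.1431]
step 3: x^-=[0.2368, 0.8217, -0.5819]  P^-=[0.2091 -0.0692 -0.0585; -0.0692 0.5553 -0.0137; -0.0585 -0.0137 0.3773]  S=[0.3023 0.0213 0.0730; 0.0213 0.9589 0.0424; 0.0730 0.0424 0.5636]  K=[0.6602 -0.0433 -0.1204; -0.1064 0.5674 0.0479; -0.0910 -0.0596 0.6598]  nu=[1.8233, -2.0836, -2.9670]  x^+=[1.8879, -0.6965, -2.5812]  P^+=[0.0797 -0.0295 -0.0290; -0.0295 0.2429 -0.0113; -0.0290 -0.0113 0.1379]
step 4: x^-=[2.2866, -0.4778, -2.7712]  P^-=[0.2013 -0.0678 -0.0542; -0.0678 0.5459 -0.0121; -0.0542 -0.0121 0.3715]  S=[0.2964 0.0210 0.0749; 0.0210 0.9496 0.0436; 0.0749 0.0436 0.5596]  K=[0.6508 -0.0432 -0.1171; -0.1052 0.5630 0.0487; -0.0852 -0.0585 0.6557]  nu=[1.4931, 3.5337, -0.3498]  x^+=[3.1467, 1.3375, -3.3344]  P^+=[0.0785 -0.0293 -0.0282; -0.0293 0.2411 -0.0110; -0.0282 -0.0110 0.1370]
step 5: x^-=[3.2462, 1.8947, -3.7284]  P^-=[0.1996 -0.0673 -0.0532; -0.0673 0.5439 -0.0117; -0.0532 -0.0117 0.3703]  S=[0.2951 0.0210 0.0754; 0.0210 0.9478 0.0440; 0.0754 0.0440 0.5589]  K=[0.6486 -0.0431 -0.1163; -0.1047 0.5621 0.0490; -0.0838 -0.0582 0.6548]  nu=[-2.1427, 0.8088, 1.0780]  x^+=[1.6962, 2.6266, -2.8901]  P^+=[0.0783 -0.0292 -0.0280; -0.0292 0.2407 -0.0109; -0.0280 -0.0109 0.1368]

innov = [-2.1427, 0.8088, 1.0780]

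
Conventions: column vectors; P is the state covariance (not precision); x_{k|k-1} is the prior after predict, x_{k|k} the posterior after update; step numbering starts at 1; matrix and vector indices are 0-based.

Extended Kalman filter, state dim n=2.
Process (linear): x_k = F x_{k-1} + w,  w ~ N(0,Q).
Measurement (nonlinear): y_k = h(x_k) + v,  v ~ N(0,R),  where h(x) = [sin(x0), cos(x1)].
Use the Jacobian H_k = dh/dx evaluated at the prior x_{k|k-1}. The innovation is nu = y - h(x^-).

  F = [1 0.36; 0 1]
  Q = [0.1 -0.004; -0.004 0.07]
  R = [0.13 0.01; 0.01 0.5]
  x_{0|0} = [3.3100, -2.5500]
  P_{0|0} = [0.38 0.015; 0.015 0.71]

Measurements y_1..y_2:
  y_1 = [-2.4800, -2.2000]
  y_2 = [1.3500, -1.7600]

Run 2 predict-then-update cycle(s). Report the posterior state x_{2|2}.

x_post = [2.9858, -3.4211]

step 1: x^-=[2.3920, -2.5500]  P^-=[0.5828 0.2666; 0.2666 0.7800]  H_jac=[-0.7320 0.0000; 0.0000 0.5577]  S=[0.4423 -0.0988; -0.0988 0.7426]  K=[-0.9481 0.0740; -0.3199 0.5432]  nu=[-3.1613, -1.3699]  x^+=[5.2877, -2.2830]  P^+=[0.1674 0.0494; 0.0494 0.4813]
step 2: x^-=[4.4658, -2.2830]  P^-=[0.3653 0.2187; 0.2187 0.5513]  H_jac=[-0.2441 0.0000; 0.0000 0.7569]  S=[0.1518 -0.0304; -0.0304 0.8158]  K=[-0.5510 0.1823; -0.2511 0.5021]  nu=[2.3198, -1.1065]  x^+=[2.9858, -3.4211]  P^+=[0.2860 0.1132; 0.1132 0.3284]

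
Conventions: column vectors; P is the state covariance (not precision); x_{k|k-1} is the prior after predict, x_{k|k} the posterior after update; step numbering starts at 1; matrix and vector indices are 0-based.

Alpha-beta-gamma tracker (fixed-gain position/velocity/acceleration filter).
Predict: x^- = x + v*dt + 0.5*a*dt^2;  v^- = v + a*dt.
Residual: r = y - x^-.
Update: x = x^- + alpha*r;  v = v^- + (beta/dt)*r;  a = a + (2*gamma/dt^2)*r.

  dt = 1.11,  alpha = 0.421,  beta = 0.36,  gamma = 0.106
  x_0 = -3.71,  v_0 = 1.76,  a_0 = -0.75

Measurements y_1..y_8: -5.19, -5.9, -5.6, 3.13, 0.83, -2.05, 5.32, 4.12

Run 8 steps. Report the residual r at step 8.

resid = -7.8526

step 1: x_pred=-2.2184  r=-2.9716  x^+=-3.4695  v^+=-0.0363  a^+=-1.2613
step 2: x_pred=-4.2867  r=-1.6133  x^+=-4.9659  v^+=-1.9595  a^+=-1.5389
step 3: x_pred=-8.0890  r=2.4890  x^+=-7.0411  v^+=-2.8604  a^+=-1.1106
step 4: x_pred=-10.9004  r=14.0304  x^+=-4.9936  v^+=0.4572  a^+=1.3035
step 5: x_pred=-3.6831  r=4.5131  x^+=-1.7831  v^+=3.3678  a^+=2.0801
step 6: x_pred=3.2366  r=-5.2866  x^+=1.0109  v^+=3.9621  a^+=1.1704
step 7: x_pred=6.1299  r=-0.8099  x^+=5.7889  v^+=4.9986  a^+=1.0311
step 8: x_pred=11.9726  r=-7.8526  x^+=8.6666  v^+=3.5963  a^+=-0.3201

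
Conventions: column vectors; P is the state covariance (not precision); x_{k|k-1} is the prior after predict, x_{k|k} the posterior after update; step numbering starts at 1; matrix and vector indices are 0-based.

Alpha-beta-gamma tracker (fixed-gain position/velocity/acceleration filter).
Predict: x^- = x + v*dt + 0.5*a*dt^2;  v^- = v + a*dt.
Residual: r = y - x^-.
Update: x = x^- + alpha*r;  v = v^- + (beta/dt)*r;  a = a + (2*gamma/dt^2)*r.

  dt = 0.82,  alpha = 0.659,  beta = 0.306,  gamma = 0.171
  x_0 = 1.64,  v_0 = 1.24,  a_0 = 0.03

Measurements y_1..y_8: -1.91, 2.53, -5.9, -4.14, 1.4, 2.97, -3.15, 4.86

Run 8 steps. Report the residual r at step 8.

resid = -0.6371

step 1: x_pred=2.6669  r=-4.5769  x^+=-0.3493  v^+=-0.4434  a^+=-2.2979
step 2: x_pred=-1.4854  r=4.0154  x^+=1.1607  v^+=-0.8292  a^+=-0.2556
step 3: x_pred=0.3949  r=-6.2949  x^+=-3.7535  v^+=-3.3879  a^+=-3.4573
step 4: x_pred=-7.6939  r=3.5539  x^+=-5.3519  v^+=-4.8967  a^+=-1.6497
step 5: x_pred=-9.9218  r=11.3218  x^+=-2.4607  v^+=-2.0245  a^+=4.1088
step 6: x_pred=-2.7394  r=5.7094  x^+=1.0231  v^+=3.4753  a^+=7.0128
step 7: x_pred=6.2305  r=-9.3805  x^+=0.0488  v^+=5.7253  a^+=2.2416
step 8: x_pred=5.4971  r=-0.6371  x^+=5.0772  v^+=7.3256  a^+=1.9175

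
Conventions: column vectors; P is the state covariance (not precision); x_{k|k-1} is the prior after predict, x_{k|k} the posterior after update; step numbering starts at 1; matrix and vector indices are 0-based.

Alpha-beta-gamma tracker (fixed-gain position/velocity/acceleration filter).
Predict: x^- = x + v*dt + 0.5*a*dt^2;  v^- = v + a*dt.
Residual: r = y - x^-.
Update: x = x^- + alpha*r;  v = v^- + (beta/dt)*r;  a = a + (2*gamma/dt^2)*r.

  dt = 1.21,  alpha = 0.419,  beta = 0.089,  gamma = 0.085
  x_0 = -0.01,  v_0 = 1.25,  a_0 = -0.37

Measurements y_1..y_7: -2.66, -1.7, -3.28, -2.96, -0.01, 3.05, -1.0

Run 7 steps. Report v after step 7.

step 1: x_pred=1.2316  r=-3.8916  x^+=-0.3990  v^+=0.5161  a^+=-0.8219
step 2: x_pred=-0.3762  r=-1.3238  x^+=-0.9309  v^+=-0.5758  a^+=-0.9756
step 3: x_pred=-2.3417  r=-0.9383  x^+=-2.7349  v^+=-1.8252  a^+=-1.0845
step 4: x_pred=-5.7373  r=2.7773  x^+=-4.5736  v^+=-2.9332  a^+=-0.7620
step 5: x_pred=-8.6807  r=8.6707  x^+=-5.0477  v^+=-3.2175  a^+=0.2447
step 6: x_pred=-8.7617  r=11.8117  x^+=-3.8126  v^+=-2.0526  a^+=1.6162
step 7: x_pred=-5.1131  r=4.1131  x^+=-3.3897  v^+=0.2055  a^+=2.0938

v_post = 0.2055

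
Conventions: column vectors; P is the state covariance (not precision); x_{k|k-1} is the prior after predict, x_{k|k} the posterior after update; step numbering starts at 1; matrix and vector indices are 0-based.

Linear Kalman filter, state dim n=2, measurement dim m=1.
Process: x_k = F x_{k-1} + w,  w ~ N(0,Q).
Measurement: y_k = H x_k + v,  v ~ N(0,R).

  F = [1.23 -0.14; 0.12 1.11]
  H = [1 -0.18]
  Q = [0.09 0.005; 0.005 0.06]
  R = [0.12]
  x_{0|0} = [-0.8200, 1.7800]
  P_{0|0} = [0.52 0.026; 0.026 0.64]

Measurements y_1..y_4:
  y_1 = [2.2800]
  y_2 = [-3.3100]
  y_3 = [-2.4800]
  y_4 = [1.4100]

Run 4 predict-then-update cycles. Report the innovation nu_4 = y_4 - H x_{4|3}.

innov = [4.8505]

step 1: x^-=[-1.2578, 1.8774]  P^-=[0.8803 0.0174; 0.0174 0.8630]  S=[1.0220]  K=[0.8583; -0.1350]  nu=[3.8757]  x^+=[2.0687, 1.3542]  P^+=[0.1274 0.1358; 0.1358 0.8443]
step 2: x^-=[2.3549, 1.7514]  P^-=[0.2526 0.0757; 0.0757 1.1383]  S=[0.3822]  K=[0.6252; -0.3380]  nu=[-5.3496]  x^+=[-0.9897, 3.5597]  P^+=[0.1032 0.1565; 0.1565 1.0946]
step 3: x^-=[-1.7157, 3.8325]  P^-=[0.2137 0.0611; 0.0611 1.4519]  S=[0.3587]  K=[0.5650; -0.5581]  nu=[-0.0745]  x^+=[-1.7577, 3.8741]  P^+=[0.0992 0.1742; 0.1742 1.3401]
step 4: x^-=[-2.7044, 4.0893]  P^-=[0.2063 0.0464; 0.0464 1.7590]  S=[0.3666]  K=[0.5400; -0.7373]  nu=[4.8505]  x^+=[-0.0854, 0.5132]  P^+=[0.0994 0.1923; 0.1923 1.5598]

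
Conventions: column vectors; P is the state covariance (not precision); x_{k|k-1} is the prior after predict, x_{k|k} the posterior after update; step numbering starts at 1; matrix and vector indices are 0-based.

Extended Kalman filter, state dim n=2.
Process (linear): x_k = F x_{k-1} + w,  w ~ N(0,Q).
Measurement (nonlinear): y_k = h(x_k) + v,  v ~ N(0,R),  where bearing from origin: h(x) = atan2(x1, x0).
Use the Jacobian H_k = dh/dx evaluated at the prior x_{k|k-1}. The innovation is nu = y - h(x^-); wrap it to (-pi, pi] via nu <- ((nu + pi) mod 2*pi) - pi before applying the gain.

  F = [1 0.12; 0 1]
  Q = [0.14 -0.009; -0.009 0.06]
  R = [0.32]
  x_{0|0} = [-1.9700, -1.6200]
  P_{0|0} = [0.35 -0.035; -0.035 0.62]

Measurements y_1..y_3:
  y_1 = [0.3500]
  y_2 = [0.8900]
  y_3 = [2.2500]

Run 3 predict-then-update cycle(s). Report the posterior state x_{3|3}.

x_post = [-2.1842, -3.5227]

step 1: x^-=[-2.1644, -1.6200]  P^-=[0.4905 0.0304; 0.0304 0.6800]  H_jac=[0.2216 -0.2961]  S=[0.3997]  K=[0.2495; -0.4869]  nu=[2.8491]  x^+=[-1.4537, -3.0072]  P^+=[0.4657 0.0790; 0.0790 0.5852]
step 2: x^-=[-1.8145, -3.0072]  P^-=[0.6330 0.1402; 0.1402 0.6452]  H_jac=[0.2438 -0.1471]  S=[0.3615]  K=[0.3698; -0.1680]  nu=[3.0037]  x^+=[-0.7037, -3.5118]  P^+=[0.5836 0.1626; 0.1626 0.6350]
step 3: x^-=[-1.1251, -3.5118]  P^-=[0.7718 0.2298; 0.2298 0.6950]  H_jac=[0.2582 -0.0827]  S=[0.3664]  K=[0.4920; 0.0051]  nu=[-2.1523]  x^+=[-2.1842, -3.5227]  P^+=[0.6831 0.2289; 0.2289 0.6950]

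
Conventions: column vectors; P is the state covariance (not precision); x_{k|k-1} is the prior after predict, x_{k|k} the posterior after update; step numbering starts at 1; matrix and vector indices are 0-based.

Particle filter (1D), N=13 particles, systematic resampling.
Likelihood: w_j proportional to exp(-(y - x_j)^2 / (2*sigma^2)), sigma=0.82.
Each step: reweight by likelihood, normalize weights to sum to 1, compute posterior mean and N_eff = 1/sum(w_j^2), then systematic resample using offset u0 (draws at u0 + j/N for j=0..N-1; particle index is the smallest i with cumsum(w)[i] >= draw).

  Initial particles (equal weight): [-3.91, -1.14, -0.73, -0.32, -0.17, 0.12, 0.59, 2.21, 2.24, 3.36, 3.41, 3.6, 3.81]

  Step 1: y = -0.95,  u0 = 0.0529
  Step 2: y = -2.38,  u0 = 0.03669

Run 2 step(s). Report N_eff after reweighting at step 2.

N_eff = 6.5500

step 1: w=[0.0004, 0.2484, 0.2461, 0.1899, 0.1623, 0.1089, 0.0437, 0.0002, 0.0001, 0.0000, 0.0000, 0.0000, 0.0000]  mean=-0.5131  Neff=5.0393  idx=[1, 1, 1, 2, 2, 2, 3, 3, 3, 4, 4, 5, 6]
step 2: w=[0.2064, 0.2064, 0.2064, 0.0855, 0.0855, 0.0855, 0.0276, 0.0276, 0.0276, 0.0171, 0.0171, 0.0062, 0.0009]  mean=-0.9243  Neff=6.5500  idx=[0, 0, 0, 1, 1, 2, 2, 2, 3, 4, 5, 6, 9]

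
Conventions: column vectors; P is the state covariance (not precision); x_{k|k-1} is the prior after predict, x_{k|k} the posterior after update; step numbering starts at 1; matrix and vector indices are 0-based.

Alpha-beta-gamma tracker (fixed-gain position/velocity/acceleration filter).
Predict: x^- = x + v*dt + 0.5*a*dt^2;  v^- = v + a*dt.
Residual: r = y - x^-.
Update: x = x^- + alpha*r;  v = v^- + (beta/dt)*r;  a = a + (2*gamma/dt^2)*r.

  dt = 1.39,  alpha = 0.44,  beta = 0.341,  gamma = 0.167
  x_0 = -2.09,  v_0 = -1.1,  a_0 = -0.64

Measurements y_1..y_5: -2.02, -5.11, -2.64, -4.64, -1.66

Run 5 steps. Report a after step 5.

step 1: x_pred=-4.2373  r=2.2173  x^+=-3.2617  v^+=-1.4457  a^+=-0.2567
step 2: x_pred=-5.5191  r=0.4091  x^+=-5.3391  v^+=-1.7021  a^+=-0.1860
step 3: x_pred=-7.8847  r=5.2447  x^+=-5.5770  v^+=-0.6740  a^+=0.7207
step 4: x_pred=-5.8176  r=1.1776  x^+=-5.2995  v^+=0.6167  a^+=0.9242
step 5: x_pred=-3.5495  r=1.8895  x^+=-2.7181  v^+=2.3649  a^+=1.2509

a_post = 1.2509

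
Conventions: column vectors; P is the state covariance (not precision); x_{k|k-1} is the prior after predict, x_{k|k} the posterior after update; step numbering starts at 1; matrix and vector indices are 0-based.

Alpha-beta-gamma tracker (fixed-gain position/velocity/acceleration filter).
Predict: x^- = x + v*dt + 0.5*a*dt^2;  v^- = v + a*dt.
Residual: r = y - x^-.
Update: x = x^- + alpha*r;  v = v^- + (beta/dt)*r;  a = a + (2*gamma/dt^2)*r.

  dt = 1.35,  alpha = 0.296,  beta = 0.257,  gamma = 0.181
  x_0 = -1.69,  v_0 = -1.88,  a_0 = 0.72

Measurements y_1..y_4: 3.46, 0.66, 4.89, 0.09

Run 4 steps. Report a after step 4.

a_post = -1.4438

step 1: x_pred=-3.5719  r=7.0319  x^+=-1.4905  v^+=0.4307  a^+=2.1167
step 2: x_pred=1.0198  r=-0.3598  x^+=0.9133  v^+=3.2198  a^+=2.0453
step 3: x_pred=7.1237  r=-2.2337  x^+=6.4625  v^+=5.5556  a^+=1.6016
step 4: x_pred=15.4221  r=-15.3321  x^+=10.8838  v^+=4.7990  a^+=-1.4438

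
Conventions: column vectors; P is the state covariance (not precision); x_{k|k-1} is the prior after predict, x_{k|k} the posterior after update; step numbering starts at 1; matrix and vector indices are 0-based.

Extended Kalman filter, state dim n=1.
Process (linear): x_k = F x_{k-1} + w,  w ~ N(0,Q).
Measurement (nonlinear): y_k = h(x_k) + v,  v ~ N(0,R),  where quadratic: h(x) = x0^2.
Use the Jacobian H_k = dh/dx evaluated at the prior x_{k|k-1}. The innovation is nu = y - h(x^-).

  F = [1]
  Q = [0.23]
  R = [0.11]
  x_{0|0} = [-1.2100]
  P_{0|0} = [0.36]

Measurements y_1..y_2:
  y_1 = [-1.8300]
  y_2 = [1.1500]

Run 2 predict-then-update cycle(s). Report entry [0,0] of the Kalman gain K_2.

step 1: x^-=[-1.2100]  P^-=[0.5900]  H_jac=[-2.4200]  S=[3.5653]  K=[-0.4005]  nu=[-3.2941]  x^+=[0.1092]  P^+=[0.0182]
step 2: x^-=[0.1092]  P^-=[0.2482]  H_jac=[0.2184]  S=[0.1218]  K=[0.4449]  nu=[1.1381]  x^+=[0.6155]  P^+=[0.2241]

K[0,0] = 0.4449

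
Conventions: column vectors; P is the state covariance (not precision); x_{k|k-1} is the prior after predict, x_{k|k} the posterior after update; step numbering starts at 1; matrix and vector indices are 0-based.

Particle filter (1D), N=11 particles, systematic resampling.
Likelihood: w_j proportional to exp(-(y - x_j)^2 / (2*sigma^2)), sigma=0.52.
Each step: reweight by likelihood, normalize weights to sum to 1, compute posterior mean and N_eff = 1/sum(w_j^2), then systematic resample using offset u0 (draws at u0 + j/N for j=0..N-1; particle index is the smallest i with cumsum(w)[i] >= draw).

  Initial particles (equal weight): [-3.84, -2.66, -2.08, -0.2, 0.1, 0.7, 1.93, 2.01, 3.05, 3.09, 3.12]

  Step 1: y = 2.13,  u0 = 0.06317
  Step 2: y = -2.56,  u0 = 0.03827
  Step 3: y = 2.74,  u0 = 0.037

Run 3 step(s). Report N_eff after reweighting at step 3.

step 1: w=[0.0000, 0.0000, 0.0000, 0.0000, 0.0002, 0.0092, 0.3745, 0.3926, 0.0843, 0.0734, 0.0658]  mean=2.2076  Neff=3.2124  idx=[6, 6, 6, 6, 7, 7, 7, 7, 8, 9, 10]
step 2: w=[0.1981, 0.1981, 0.1981, 0.1981, 0.0519, 0.0519, 0.0519, 0.0519, 0.0000, 0.0000, 0.0000]  mean=1.9466  Neff=5.9600  idx=[0, 0, 1, 1, 2, 2, 2, 3, 3, 5, 6]
step 3: w=[0.0869, 0.0869, 0.0869, 0.0869, 0.0869, 0.0869, 0.0869, 0.0869, 0.0869, 0.1091, 0.1091]  mean=1.9475  Neff=10.9031  idx=[0, 1, 2, 3, 4, 5, 6, 7, 8, 9, 10]

N_eff = 10.9031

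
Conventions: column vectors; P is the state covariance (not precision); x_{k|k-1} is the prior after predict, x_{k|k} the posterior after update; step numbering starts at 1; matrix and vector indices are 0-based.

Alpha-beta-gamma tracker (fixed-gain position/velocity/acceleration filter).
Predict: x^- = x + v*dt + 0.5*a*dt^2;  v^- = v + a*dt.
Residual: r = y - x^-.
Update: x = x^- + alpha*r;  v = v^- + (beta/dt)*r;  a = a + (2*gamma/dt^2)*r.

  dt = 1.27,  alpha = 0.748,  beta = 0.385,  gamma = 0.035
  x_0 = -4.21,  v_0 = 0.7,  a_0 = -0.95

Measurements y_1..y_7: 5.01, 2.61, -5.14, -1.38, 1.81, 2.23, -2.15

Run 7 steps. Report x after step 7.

step 1: x_pred=-4.0871  r=9.0971  x^+=2.7175  v^+=2.2513  a^+=-0.5552
step 2: x_pred=5.1289  r=-2.5189  x^+=3.2448  v^+=0.7826  a^+=-0.6645
step 3: x_pred=3.7028  r=-8.8428  x^+=-2.9116  v^+=-2.7420  a^+=-1.0483
step 4: x_pred=-7.2394  r=5.8594  x^+=-2.8566  v^+=-2.2971  a^+=-0.7940
step 5: x_pred=-6.4141  r=8.2241  x^+=-0.2625  v^+=-0.8123  a^+=-0.4371
step 6: x_pred=-1.6466  r=3.8766  x^+=1.2531  v^+=-0.1922  a^+=-0.2688
step 7: x_pred=0.7923  r=-2.9423  x^+=-1.4085  v^+=-1.4255  a^+=-0.3965

x_post = -1.4085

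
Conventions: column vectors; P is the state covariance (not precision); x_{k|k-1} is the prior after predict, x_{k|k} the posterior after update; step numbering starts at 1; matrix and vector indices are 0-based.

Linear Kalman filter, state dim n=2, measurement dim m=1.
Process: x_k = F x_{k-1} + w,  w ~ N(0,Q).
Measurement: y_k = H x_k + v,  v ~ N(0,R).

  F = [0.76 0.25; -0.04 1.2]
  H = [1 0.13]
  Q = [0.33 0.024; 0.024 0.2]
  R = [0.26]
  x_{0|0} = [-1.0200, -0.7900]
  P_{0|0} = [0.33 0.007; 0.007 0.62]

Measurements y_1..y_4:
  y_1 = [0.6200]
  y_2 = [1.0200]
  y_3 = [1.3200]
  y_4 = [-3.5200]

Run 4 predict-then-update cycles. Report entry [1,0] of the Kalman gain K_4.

K[1,0] = 0.8505

step 1: x^-=[-0.9727, -0.9072]  P^-=[0.5620 0.2063; 0.2063 1.0927]  S=[0.8941]  K=[0.6586; 0.3896]  nu=[1.7106]  x^+=[0.1539, -0.2408]  P^+=[0.1742 -0.0231; -0.0231 0.9570]
step 2: x^-=[0.0567, -0.2951]  P^-=[0.4817 0.2849; 0.2849 1.5805]  S=[0.8425]  K=[0.6157; 0.5821]  nu=[1.0016]  x^+=[0.6734, 0.2880]  P^+=[0.1623 -0.0170; -0.0170 1.2950]
step 3: x^-=[0.5838, 0.3186]  P^-=[0.4982 0.3922; 0.3922 2.0667]  S=[0.8951]  K=[0.6136; 0.7383]  nu=[0.6948]  x^+=[1.0101, 0.8316]  P^+=[0.1612 -0.0133; -0.0133 1.5788]
step 4: x^-=[0.9756, 0.9575]  P^-=[0.5168 0.4808; 0.4808 2.4750]  S=[0.9436]  K=[0.6139; 0.8505]  nu=[-4.6200]  x^+=[-1.8607, -2.9717]  P^+=[0.1612 -0.0119; -0.0119 1.7924]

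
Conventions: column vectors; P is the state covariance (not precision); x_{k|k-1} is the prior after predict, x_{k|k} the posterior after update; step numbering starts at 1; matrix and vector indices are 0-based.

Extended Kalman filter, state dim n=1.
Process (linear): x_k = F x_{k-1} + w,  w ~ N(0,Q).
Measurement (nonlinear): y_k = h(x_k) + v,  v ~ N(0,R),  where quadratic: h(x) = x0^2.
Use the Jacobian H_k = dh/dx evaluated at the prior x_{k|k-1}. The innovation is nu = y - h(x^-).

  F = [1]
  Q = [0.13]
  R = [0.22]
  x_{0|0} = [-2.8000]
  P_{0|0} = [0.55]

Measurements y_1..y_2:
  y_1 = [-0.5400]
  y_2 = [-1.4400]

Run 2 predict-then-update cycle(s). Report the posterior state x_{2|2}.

step 1: x^-=[-2.8000]  P^-=[0.6800]  H_jac=[-5.6000]  S=[21.5448]  K=[-0.1767]  nu=[-8.3800]  x^+=[-1.3189]  P^+=[0.0069]
step 2: x^-=[-1.3189]  P^-=[0.1369]  H_jac=[-2.6377]  S=[1.1728]  K=[-0.3080]  nu=[-3.1794]  x^+=[-0.3396]  P^+=[0.0257]

x_post = [-0.3396]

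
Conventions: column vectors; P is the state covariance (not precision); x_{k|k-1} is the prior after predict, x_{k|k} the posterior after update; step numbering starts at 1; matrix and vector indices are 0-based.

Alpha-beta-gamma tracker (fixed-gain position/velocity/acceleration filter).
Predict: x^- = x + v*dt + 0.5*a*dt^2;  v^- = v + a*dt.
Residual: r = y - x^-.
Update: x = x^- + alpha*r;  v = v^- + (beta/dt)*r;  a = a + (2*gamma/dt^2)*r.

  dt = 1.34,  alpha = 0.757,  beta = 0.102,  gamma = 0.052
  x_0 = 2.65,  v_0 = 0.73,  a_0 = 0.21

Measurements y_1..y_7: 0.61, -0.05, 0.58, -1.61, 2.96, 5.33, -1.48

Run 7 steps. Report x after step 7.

step 1: x_pred=3.8167  r=-3.2067  x^+=1.3892  v^+=0.7673  a^+=0.0243
step 2: x_pred=2.4392  r=-2.4892  x^+=0.5549  v^+=0.6103  a^+=-0.1199
step 3: x_pred=1.2651  r=-0.6851  x^+=0.7465  v^+=0.3975  a^+=-0.1596
step 4: x_pred=1.1359  r=-2.7459  x^+=-0.9428  v^+=-0.0253  a^+=-0.3186
step 5: x_pred=-1.2628  r=4.2228  x^+=1.9339  v^+=-0.1309  a^+=-0.0740
step 6: x_pred=1.6920  r=3.6380  x^+=4.4460  v^+=0.0468  a^+=0.1367
step 7: x_pred=4.6314  r=-6.1114  x^+=0.0051  v^+=-0.2352  a^+=-0.2173

x_post = 0.0051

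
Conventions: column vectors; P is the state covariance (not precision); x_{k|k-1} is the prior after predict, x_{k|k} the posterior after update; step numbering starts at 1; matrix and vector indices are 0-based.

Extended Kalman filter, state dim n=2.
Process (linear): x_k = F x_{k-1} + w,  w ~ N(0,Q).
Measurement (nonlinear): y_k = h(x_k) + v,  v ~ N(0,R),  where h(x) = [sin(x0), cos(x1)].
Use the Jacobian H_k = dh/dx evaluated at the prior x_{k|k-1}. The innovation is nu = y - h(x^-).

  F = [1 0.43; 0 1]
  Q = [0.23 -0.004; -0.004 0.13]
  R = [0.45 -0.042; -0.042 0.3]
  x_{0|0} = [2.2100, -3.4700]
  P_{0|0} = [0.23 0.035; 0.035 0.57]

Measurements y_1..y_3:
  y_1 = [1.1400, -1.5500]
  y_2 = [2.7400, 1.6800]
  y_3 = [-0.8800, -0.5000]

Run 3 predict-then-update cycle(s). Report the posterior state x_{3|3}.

step 1: x^-=[0.7179, -3.4700]  P^-=[0.5955 0.2761; 0.2761 0.7000]  H_jac=[0.7532 0.0000; 0.0000 -0.3225]  S=[0.7878 -0.1091; -0.1091 0.3728]  K=[0.5589 -0.0754; 0.1877 -0.5507]  nu=[0.4822, -0.6034]  x^+=[1.0329, -3.0472]  P^+=[0.3381 0.1429; 0.1429 0.5366]
step 2: x^-=[-0.2774, -3.0472]  P^-=[0.7902 0.3696; 0.3696 0.6666]  H_jac=[0.9618 0.0000; 0.0000 0.0943]  S=[1.1809 -0.0085; -0.0085 0.3059]  K=[0.6445 0.1318; 0.3026 0.2138]  nu=[3.0139, 2.6755]  x^+=[2.0176, -1.5632]  P^+=[0.2958 0.1322; 0.1322 0.5456]
step 3: x^-=[1.3454, -1.5632]  P^-=[0.7404 0.3629; 0.3629 0.6756]  H_jac=[0.2235 0.0000; 0.0000 1.0000]  S=[0.4870 0.0391; 0.0391 0.9756]  K=[0.3109 0.3595; 0.1113 0.6881]  nu=[-1.8547, -0.5076]  x^+=[0.5862, -2.1189]  P^+=[0.5585 0.0948; 0.0948 0.2017]

x_post = [0.5862, -2.1189]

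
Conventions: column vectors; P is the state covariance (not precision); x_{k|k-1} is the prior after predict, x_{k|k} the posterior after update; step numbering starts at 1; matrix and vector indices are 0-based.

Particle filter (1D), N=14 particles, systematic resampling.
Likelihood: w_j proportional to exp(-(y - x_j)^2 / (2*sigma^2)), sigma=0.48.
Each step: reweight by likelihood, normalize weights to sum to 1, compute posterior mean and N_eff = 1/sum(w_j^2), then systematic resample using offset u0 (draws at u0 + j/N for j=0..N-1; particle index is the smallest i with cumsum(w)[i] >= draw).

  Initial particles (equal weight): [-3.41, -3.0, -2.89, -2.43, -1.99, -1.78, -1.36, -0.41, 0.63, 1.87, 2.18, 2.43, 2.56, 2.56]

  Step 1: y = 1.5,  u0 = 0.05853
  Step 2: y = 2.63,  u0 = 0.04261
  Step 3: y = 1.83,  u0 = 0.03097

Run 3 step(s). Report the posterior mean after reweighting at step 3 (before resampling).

post_mean = 2.1227

step 1: w=[0.0000, 0.0000, 0.0000, 0.0000, 0.0000, 0.0000, 0.0000, 0.0002, 0.1186, 0.4555, 0.2248, 0.0938, 0.0535, 0.0535]  mean=1.9185  Neff=3.4890  idx=[8, 9, 9, 9, 9, 9, 9, 9, 10, 10, 10, 11, 12, 13]
step 2: w=[0.0000, 0.0418, 0.0418, 0.0418, 0.0418, 0.0418, 0.0418, 0.0418, 0.0944, 0.0944, 0.0944, 0.1343, 0.1449, 0.1449]  mean=2.2329  Neff=10.1013  idx=[2, 3, 5, 7, 8, 9, 9, 10, 11, 11, 12, 12, 13, 13]
step 3: w=[0.1080, 0.1080, 0.1080, 0.1080, 0.0831, 0.0831, 0.0831, 0.0831, 0.0496, 0.0496, 0.0341, 0.0341, 0.0341, 0.0341]  mean=2.1227  Neff=11.9261  idx=[0, 0, 1, 2, 2, 3, 4, 5, 6, 6, 7, 9, 10, 12]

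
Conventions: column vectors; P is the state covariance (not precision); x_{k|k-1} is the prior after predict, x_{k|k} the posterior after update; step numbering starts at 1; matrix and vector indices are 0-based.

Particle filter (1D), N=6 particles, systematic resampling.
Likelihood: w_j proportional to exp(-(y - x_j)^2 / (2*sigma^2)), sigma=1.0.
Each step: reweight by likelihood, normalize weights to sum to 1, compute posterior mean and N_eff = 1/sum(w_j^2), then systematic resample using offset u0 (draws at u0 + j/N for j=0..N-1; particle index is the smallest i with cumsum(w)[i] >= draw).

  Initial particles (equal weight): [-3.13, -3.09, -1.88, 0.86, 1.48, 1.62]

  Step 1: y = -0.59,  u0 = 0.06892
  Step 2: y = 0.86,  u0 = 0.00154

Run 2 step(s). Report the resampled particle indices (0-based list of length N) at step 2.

resampled_idx = [1, 3, 3, 4, 4, 5]

step 1: w=[0.0370, 0.0410, 0.4057, 0.3258, 0.1094, 0.0811]  mean=-0.4316  Neff=3.4208  idx=[1, 2, 2, 3, 3, 4]
step 2: w=[0.0001, 0.0082, 0.0082, 0.3481, 0.3481, 0.2873]  mean=0.9928  Neff=3.0764  idx=[1, 3, 3, 4, 4, 5]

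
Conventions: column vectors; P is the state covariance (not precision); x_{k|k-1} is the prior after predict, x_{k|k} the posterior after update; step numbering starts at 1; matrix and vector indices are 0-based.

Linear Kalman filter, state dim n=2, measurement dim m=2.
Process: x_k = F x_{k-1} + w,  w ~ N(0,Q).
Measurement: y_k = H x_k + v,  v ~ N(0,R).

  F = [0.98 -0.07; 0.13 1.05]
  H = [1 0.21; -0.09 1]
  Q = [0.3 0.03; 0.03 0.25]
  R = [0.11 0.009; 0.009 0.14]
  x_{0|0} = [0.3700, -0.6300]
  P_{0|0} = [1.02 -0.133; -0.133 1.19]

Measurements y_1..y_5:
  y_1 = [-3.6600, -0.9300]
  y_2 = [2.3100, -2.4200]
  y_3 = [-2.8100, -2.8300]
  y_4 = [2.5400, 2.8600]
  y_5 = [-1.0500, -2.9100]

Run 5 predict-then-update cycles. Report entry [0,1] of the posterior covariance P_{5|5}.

step 1: x^-=[0.4067, -0.6134]  P^-=[1.3037 -0.0632; -0.0632 1.5429]  S=[1.4552 0.1537; 0.1537 1.7048]  K=[0.9066 -0.1876; 0.0841 0.9008]  nu=[-3.9379, -0.2800]  x^+=[-3.1108, -1.1968]  P^+=[0.0999 -0.0091; -0.0091 0.1260]
step 2: x^-=[-2.9648, -1.6611]  P^-=[0.3979 0.0242; 0.0242 0.3882]  S=[0.5351 0.0784; 0.0784 0.5270]  K=[0.7731 -0.1371; 0.0922 0.7187]  nu=[5.6236, -1.0258]  x^+=[1.5232, -1.8798]  P^+=[0.0848 -0.0046; -0.0046 0.1010]
step 3: x^-=[1.6244, -1.7758]  P^-=[0.3825 0.0287; 0.0287 0.3616]  S=[0.5205 0.0786; 0.0786 0.4995]  K=[0.7664 -0.1322; 0.0946 0.7038]  nu=[-4.0614, -0.9080]  x^+=[-1.3685, -2.7992]  P^+=[0.0840 -0.0040; -0.0040 0.0990]
step 4: x^-=[-1.1452, -3.1171]  P^-=[0.3817 0.0293; 0.0293 0.3595]  S=[0.5198 0.0789; 0.0789 0.4973]  K=[0.7660 -0.1317; 0.0950 0.7025]  nu=[4.3398, 5.8740]  x^+=[1.4058, 1.4216]  P^+=[0.0839 -0.0040; -0.0040 0.0988]
step 5: x^-=[1.2782, 1.6754]  P^-=[0.3816 0.0294; 0.0294 0.3593]  S=[0.5198 0.0789; 0.0789 0.4971]  K=[0.7660 -0.1316; 0.0950 0.7024]  nu=[-2.6800, -4.4704]  x^+=[-0.1863, -1.7192]  P^+=[0.0839 -0.0040; -0.0040 0.0988]

P_post[0,1] = -0.0040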